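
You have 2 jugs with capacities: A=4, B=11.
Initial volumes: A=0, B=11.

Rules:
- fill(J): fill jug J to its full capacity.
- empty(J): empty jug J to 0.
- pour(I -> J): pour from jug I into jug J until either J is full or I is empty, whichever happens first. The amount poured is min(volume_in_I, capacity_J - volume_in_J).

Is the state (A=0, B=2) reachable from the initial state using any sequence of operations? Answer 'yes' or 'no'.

Answer: yes

Derivation:
BFS from (A=0, B=11):
  1. pour(B -> A) -> (A=4 B=7)
  2. empty(A) -> (A=0 B=7)
  3. pour(B -> A) -> (A=4 B=3)
  4. empty(A) -> (A=0 B=3)
  5. pour(B -> A) -> (A=3 B=0)
  6. fill(B) -> (A=3 B=11)
  7. pour(B -> A) -> (A=4 B=10)
  8. empty(A) -> (A=0 B=10)
  9. pour(B -> A) -> (A=4 B=6)
  10. empty(A) -> (A=0 B=6)
  11. pour(B -> A) -> (A=4 B=2)
  12. empty(A) -> (A=0 B=2)
Target reached → yes.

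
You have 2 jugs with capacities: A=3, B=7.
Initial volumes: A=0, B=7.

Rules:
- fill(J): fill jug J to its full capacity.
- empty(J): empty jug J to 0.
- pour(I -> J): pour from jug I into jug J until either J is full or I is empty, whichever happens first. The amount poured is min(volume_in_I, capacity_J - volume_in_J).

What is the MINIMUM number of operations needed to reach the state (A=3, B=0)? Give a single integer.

BFS from (A=0, B=7). One shortest path:
  1. fill(A) -> (A=3 B=7)
  2. empty(B) -> (A=3 B=0)
Reached target in 2 moves.

Answer: 2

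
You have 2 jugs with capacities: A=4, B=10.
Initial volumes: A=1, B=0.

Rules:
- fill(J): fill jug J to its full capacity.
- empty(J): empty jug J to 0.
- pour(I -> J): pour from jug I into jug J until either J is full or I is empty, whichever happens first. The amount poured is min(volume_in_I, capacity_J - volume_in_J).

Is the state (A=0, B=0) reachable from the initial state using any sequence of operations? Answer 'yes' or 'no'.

Answer: yes

Derivation:
BFS from (A=1, B=0):
  1. empty(A) -> (A=0 B=0)
Target reached → yes.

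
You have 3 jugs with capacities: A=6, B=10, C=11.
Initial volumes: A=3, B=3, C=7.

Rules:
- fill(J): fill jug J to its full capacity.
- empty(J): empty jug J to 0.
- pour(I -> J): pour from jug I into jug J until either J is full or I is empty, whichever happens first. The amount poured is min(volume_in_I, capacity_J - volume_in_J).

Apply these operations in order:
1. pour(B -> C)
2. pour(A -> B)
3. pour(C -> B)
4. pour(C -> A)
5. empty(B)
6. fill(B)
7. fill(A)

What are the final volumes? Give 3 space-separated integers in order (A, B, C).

Answer: 6 10 0

Derivation:
Step 1: pour(B -> C) -> (A=3 B=0 C=10)
Step 2: pour(A -> B) -> (A=0 B=3 C=10)
Step 3: pour(C -> B) -> (A=0 B=10 C=3)
Step 4: pour(C -> A) -> (A=3 B=10 C=0)
Step 5: empty(B) -> (A=3 B=0 C=0)
Step 6: fill(B) -> (A=3 B=10 C=0)
Step 7: fill(A) -> (A=6 B=10 C=0)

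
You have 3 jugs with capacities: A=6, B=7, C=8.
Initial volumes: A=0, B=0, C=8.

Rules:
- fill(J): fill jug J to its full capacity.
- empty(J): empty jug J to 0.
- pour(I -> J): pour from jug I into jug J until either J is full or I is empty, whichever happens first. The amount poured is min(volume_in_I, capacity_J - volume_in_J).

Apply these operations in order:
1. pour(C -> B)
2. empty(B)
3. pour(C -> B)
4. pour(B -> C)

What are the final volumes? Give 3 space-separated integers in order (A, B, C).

Answer: 0 0 1

Derivation:
Step 1: pour(C -> B) -> (A=0 B=7 C=1)
Step 2: empty(B) -> (A=0 B=0 C=1)
Step 3: pour(C -> B) -> (A=0 B=1 C=0)
Step 4: pour(B -> C) -> (A=0 B=0 C=1)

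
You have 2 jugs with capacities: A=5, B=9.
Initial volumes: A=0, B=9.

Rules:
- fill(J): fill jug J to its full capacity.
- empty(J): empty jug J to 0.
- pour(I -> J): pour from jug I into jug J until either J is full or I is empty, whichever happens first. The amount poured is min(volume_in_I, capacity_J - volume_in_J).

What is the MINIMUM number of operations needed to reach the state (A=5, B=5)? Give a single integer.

BFS from (A=0, B=9). One shortest path:
  1. fill(A) -> (A=5 B=9)
  2. empty(B) -> (A=5 B=0)
  3. pour(A -> B) -> (A=0 B=5)
  4. fill(A) -> (A=5 B=5)
Reached target in 4 moves.

Answer: 4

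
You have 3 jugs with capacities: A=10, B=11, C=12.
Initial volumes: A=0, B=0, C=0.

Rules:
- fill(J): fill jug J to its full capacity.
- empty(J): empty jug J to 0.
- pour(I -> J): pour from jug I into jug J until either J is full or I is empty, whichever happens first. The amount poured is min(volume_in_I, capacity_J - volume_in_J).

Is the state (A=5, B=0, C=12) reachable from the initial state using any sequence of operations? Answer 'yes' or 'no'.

BFS from (A=0, B=0, C=0):
  1. fill(A) -> (A=10 B=0 C=0)
  2. fill(B) -> (A=10 B=11 C=0)
  3. pour(A -> C) -> (A=0 B=11 C=10)
  4. fill(A) -> (A=10 B=11 C=10)
  5. pour(A -> C) -> (A=8 B=11 C=12)
  6. empty(C) -> (A=8 B=11 C=0)
  7. pour(A -> C) -> (A=0 B=11 C=8)
  8. fill(A) -> (A=10 B=11 C=8)
  9. pour(A -> C) -> (A=6 B=11 C=12)
  10. empty(C) -> (A=6 B=11 C=0)
  11. pour(B -> C) -> (A=6 B=0 C=11)
  12. pour(A -> C) -> (A=5 B=0 C=12)
Target reached → yes.

Answer: yes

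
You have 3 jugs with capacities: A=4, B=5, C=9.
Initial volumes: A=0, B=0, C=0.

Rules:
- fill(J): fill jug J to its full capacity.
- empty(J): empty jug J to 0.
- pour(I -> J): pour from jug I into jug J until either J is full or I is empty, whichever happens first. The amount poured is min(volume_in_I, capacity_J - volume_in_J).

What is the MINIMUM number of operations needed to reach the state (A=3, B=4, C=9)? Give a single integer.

BFS from (A=0, B=0, C=0). One shortest path:
  1. fill(A) -> (A=4 B=0 C=0)
  2. pour(A -> B) -> (A=0 B=4 C=0)
  3. fill(A) -> (A=4 B=4 C=0)
  4. pour(A -> C) -> (A=0 B=4 C=4)
  5. fill(A) -> (A=4 B=4 C=4)
  6. pour(A -> C) -> (A=0 B=4 C=8)
  7. fill(A) -> (A=4 B=4 C=8)
  8. pour(A -> C) -> (A=3 B=4 C=9)
Reached target in 8 moves.

Answer: 8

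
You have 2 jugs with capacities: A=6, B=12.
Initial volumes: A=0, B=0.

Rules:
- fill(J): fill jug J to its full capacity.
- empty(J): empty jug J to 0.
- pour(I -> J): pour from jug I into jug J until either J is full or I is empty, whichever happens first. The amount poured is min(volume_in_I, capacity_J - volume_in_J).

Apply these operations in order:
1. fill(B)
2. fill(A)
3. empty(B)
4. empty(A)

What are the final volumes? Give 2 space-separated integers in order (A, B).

Answer: 0 0

Derivation:
Step 1: fill(B) -> (A=0 B=12)
Step 2: fill(A) -> (A=6 B=12)
Step 3: empty(B) -> (A=6 B=0)
Step 4: empty(A) -> (A=0 B=0)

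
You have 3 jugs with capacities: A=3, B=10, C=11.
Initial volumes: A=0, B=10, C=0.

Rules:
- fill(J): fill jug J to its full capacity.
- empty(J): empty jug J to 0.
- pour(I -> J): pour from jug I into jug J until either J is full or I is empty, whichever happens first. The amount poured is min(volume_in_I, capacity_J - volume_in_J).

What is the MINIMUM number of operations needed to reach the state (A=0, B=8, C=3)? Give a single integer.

Answer: 5

Derivation:
BFS from (A=0, B=10, C=0). One shortest path:
  1. empty(B) -> (A=0 B=0 C=0)
  2. fill(C) -> (A=0 B=0 C=11)
  3. pour(C -> A) -> (A=3 B=0 C=8)
  4. pour(C -> B) -> (A=3 B=8 C=0)
  5. pour(A -> C) -> (A=0 B=8 C=3)
Reached target in 5 moves.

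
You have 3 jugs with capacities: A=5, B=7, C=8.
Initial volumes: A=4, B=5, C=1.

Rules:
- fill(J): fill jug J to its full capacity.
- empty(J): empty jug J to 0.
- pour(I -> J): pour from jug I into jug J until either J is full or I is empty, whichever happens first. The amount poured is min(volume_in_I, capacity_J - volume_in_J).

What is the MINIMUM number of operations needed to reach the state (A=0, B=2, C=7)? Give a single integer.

Answer: 4

Derivation:
BFS from (A=4, B=5, C=1). One shortest path:
  1. empty(C) -> (A=4 B=5 C=0)
  2. pour(A -> B) -> (A=2 B=7 C=0)
  3. pour(B -> C) -> (A=2 B=0 C=7)
  4. pour(A -> B) -> (A=0 B=2 C=7)
Reached target in 4 moves.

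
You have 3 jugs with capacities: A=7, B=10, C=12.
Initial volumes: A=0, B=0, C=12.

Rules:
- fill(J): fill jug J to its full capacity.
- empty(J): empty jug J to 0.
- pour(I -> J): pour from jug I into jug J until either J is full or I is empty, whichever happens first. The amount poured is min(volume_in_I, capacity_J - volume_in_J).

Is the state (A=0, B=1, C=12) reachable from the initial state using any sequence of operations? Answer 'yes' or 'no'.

Answer: yes

Derivation:
BFS from (A=0, B=0, C=12):
  1. fill(B) -> (A=0 B=10 C=12)
  2. empty(C) -> (A=0 B=10 C=0)
  3. pour(B -> A) -> (A=7 B=3 C=0)
  4. empty(A) -> (A=0 B=3 C=0)
  5. pour(B -> C) -> (A=0 B=0 C=3)
  6. fill(B) -> (A=0 B=10 C=3)
  7. pour(B -> C) -> (A=0 B=1 C=12)
Target reached → yes.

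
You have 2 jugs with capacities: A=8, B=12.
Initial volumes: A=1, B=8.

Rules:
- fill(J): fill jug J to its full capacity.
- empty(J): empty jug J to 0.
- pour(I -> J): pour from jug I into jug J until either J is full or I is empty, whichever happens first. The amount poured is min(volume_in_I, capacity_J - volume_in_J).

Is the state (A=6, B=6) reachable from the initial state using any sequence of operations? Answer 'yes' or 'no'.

Answer: no

Derivation:
BFS explored all 21 reachable states.
Reachable set includes: (0,0), (0,1), (0,4), (0,5), (0,8), (0,9), (0,12), (1,0), (1,8), (1,12), (4,0), (4,12) ...
Target (A=6, B=6) not in reachable set → no.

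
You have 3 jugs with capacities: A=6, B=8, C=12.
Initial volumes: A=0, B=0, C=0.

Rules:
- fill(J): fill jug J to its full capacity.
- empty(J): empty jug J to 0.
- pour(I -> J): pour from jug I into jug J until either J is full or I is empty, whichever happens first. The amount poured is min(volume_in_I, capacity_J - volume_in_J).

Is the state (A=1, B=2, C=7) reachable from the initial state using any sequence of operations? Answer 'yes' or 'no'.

Answer: no

Derivation:
BFS explored all 110 reachable states.
Reachable set includes: (0,0,0), (0,0,2), (0,0,4), (0,0,6), (0,0,8), (0,0,10), (0,0,12), (0,2,0), (0,2,2), (0,2,4), (0,2,6), (0,2,8) ...
Target (A=1, B=2, C=7) not in reachable set → no.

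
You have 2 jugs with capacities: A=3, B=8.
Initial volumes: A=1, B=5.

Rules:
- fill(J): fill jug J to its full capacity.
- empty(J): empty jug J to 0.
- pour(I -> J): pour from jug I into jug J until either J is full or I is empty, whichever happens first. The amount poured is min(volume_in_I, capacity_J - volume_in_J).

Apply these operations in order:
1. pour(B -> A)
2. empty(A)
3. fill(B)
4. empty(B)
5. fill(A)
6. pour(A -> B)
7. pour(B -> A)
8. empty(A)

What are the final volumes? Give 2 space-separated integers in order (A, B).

Step 1: pour(B -> A) -> (A=3 B=3)
Step 2: empty(A) -> (A=0 B=3)
Step 3: fill(B) -> (A=0 B=8)
Step 4: empty(B) -> (A=0 B=0)
Step 5: fill(A) -> (A=3 B=0)
Step 6: pour(A -> B) -> (A=0 B=3)
Step 7: pour(B -> A) -> (A=3 B=0)
Step 8: empty(A) -> (A=0 B=0)

Answer: 0 0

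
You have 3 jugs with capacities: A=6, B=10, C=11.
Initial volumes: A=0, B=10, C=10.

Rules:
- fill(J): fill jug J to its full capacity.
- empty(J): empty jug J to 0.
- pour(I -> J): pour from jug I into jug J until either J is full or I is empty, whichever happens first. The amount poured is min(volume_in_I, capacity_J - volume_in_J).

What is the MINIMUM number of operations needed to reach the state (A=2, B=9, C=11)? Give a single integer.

BFS from (A=0, B=10, C=10). One shortest path:
  1. fill(A) -> (A=6 B=10 C=10)
  2. empty(B) -> (A=6 B=0 C=10)
  3. pour(A -> B) -> (A=0 B=6 C=10)
  4. fill(A) -> (A=6 B=6 C=10)
  5. pour(A -> B) -> (A=2 B=10 C=10)
  6. pour(B -> C) -> (A=2 B=9 C=11)
Reached target in 6 moves.

Answer: 6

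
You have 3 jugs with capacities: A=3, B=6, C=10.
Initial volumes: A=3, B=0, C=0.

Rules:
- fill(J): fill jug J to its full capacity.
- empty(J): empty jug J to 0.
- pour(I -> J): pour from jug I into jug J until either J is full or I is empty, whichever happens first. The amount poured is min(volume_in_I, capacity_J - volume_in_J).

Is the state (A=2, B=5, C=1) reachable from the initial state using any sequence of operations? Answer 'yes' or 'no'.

Answer: no

Derivation:
BFS explored all 218 reachable states.
Reachable set includes: (0,0,0), (0,0,1), (0,0,2), (0,0,3), (0,0,4), (0,0,5), (0,0,6), (0,0,7), (0,0,8), (0,0,9), (0,0,10), (0,1,0) ...
Target (A=2, B=5, C=1) not in reachable set → no.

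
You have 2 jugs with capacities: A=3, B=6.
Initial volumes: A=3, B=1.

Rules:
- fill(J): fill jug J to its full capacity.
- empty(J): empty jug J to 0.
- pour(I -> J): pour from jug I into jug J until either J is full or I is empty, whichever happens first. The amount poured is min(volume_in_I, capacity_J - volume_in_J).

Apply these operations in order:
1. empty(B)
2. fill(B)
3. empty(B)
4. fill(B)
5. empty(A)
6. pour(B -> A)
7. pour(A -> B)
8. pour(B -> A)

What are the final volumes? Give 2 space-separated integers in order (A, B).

Answer: 3 3

Derivation:
Step 1: empty(B) -> (A=3 B=0)
Step 2: fill(B) -> (A=3 B=6)
Step 3: empty(B) -> (A=3 B=0)
Step 4: fill(B) -> (A=3 B=6)
Step 5: empty(A) -> (A=0 B=6)
Step 6: pour(B -> A) -> (A=3 B=3)
Step 7: pour(A -> B) -> (A=0 B=6)
Step 8: pour(B -> A) -> (A=3 B=3)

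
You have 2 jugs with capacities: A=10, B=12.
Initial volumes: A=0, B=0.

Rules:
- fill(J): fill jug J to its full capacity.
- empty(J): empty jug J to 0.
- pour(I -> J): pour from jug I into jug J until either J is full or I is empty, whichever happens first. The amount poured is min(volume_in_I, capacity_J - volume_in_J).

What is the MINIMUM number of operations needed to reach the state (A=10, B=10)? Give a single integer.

Answer: 3

Derivation:
BFS from (A=0, B=0). One shortest path:
  1. fill(A) -> (A=10 B=0)
  2. pour(A -> B) -> (A=0 B=10)
  3. fill(A) -> (A=10 B=10)
Reached target in 3 moves.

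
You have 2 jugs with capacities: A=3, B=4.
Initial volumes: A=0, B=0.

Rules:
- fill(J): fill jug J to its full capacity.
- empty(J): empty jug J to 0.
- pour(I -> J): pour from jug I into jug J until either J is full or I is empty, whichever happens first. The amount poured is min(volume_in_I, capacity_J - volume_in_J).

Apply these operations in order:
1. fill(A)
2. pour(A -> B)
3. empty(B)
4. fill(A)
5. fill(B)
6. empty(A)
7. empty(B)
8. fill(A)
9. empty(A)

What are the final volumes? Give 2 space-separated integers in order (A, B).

Answer: 0 0

Derivation:
Step 1: fill(A) -> (A=3 B=0)
Step 2: pour(A -> B) -> (A=0 B=3)
Step 3: empty(B) -> (A=0 B=0)
Step 4: fill(A) -> (A=3 B=0)
Step 5: fill(B) -> (A=3 B=4)
Step 6: empty(A) -> (A=0 B=4)
Step 7: empty(B) -> (A=0 B=0)
Step 8: fill(A) -> (A=3 B=0)
Step 9: empty(A) -> (A=0 B=0)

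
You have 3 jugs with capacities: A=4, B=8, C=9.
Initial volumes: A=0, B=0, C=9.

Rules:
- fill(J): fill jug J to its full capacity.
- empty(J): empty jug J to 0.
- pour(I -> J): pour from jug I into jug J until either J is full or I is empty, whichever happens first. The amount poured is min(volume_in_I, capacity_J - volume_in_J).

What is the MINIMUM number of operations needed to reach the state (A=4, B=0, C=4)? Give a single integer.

Answer: 4

Derivation:
BFS from (A=0, B=0, C=9). One shortest path:
  1. fill(A) -> (A=4 B=0 C=9)
  2. empty(C) -> (A=4 B=0 C=0)
  3. pour(A -> C) -> (A=0 B=0 C=4)
  4. fill(A) -> (A=4 B=0 C=4)
Reached target in 4 moves.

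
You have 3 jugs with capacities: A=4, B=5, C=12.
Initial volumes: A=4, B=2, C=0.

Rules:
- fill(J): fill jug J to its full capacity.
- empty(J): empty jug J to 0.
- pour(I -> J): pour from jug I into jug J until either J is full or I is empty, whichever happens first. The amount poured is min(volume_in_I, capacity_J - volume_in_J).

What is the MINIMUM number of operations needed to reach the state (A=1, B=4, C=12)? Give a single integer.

Answer: 6

Derivation:
BFS from (A=4, B=2, C=0). One shortest path:
  1. fill(C) -> (A=4 B=2 C=12)
  2. pour(C -> B) -> (A=4 B=5 C=9)
  3. empty(B) -> (A=4 B=0 C=9)
  4. pour(A -> B) -> (A=0 B=4 C=9)
  5. fill(A) -> (A=4 B=4 C=9)
  6. pour(A -> C) -> (A=1 B=4 C=12)
Reached target in 6 moves.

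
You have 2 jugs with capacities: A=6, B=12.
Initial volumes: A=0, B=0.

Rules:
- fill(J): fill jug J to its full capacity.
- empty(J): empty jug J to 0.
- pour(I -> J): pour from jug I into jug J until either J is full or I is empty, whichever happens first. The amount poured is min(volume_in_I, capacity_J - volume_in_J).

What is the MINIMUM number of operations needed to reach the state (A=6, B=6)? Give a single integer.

BFS from (A=0, B=0). One shortest path:
  1. fill(B) -> (A=0 B=12)
  2. pour(B -> A) -> (A=6 B=6)
Reached target in 2 moves.

Answer: 2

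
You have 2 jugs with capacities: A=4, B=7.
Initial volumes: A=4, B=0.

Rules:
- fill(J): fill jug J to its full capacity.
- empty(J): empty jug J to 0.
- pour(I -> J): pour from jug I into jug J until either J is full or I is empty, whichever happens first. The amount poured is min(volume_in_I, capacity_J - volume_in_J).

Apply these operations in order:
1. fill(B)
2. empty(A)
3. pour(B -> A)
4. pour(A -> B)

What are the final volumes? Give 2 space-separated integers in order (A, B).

Step 1: fill(B) -> (A=4 B=7)
Step 2: empty(A) -> (A=0 B=7)
Step 3: pour(B -> A) -> (A=4 B=3)
Step 4: pour(A -> B) -> (A=0 B=7)

Answer: 0 7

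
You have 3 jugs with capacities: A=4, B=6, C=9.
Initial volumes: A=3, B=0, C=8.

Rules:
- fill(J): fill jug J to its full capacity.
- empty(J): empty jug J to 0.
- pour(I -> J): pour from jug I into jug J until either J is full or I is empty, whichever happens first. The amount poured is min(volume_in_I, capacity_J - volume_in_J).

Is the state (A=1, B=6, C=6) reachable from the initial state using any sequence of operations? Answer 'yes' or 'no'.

Answer: yes

Derivation:
BFS from (A=3, B=0, C=8):
  1. fill(B) -> (A=3 B=6 C=8)
  2. empty(C) -> (A=3 B=6 C=0)
  3. pour(B -> C) -> (A=3 B=0 C=6)
  4. pour(A -> B) -> (A=0 B=3 C=6)
  5. fill(A) -> (A=4 B=3 C=6)
  6. pour(A -> B) -> (A=1 B=6 C=6)
Target reached → yes.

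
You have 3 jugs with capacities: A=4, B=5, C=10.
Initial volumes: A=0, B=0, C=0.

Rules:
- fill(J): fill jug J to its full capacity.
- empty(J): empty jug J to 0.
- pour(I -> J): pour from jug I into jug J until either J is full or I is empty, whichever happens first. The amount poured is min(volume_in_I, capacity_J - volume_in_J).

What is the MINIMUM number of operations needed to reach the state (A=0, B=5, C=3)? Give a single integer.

Answer: 5

Derivation:
BFS from (A=0, B=0, C=0). One shortest path:
  1. fill(A) -> (A=4 B=0 C=0)
  2. pour(A -> B) -> (A=0 B=4 C=0)
  3. fill(A) -> (A=4 B=4 C=0)
  4. pour(A -> B) -> (A=3 B=5 C=0)
  5. pour(A -> C) -> (A=0 B=5 C=3)
Reached target in 5 moves.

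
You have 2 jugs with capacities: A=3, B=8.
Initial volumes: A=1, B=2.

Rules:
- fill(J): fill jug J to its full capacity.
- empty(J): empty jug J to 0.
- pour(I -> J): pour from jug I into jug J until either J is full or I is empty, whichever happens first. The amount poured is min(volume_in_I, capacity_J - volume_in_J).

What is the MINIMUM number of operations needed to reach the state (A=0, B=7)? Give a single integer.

Answer: 5

Derivation:
BFS from (A=1, B=2). One shortest path:
  1. empty(A) -> (A=0 B=2)
  2. pour(B -> A) -> (A=2 B=0)
  3. fill(B) -> (A=2 B=8)
  4. pour(B -> A) -> (A=3 B=7)
  5. empty(A) -> (A=0 B=7)
Reached target in 5 moves.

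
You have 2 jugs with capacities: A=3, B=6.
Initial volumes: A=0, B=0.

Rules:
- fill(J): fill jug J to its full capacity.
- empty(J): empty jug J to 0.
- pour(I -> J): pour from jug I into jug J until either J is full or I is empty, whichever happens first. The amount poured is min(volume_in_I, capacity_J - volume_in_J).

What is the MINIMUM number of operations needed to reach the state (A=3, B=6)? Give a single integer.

Answer: 2

Derivation:
BFS from (A=0, B=0). One shortest path:
  1. fill(A) -> (A=3 B=0)
  2. fill(B) -> (A=3 B=6)
Reached target in 2 moves.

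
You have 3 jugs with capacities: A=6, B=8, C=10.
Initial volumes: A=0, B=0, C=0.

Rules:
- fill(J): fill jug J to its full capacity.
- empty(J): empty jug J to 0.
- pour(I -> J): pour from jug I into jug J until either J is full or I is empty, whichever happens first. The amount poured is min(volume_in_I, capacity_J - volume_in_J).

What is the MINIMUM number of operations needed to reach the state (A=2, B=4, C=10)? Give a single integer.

BFS from (A=0, B=0, C=0). One shortest path:
  1. fill(B) -> (A=0 B=8 C=0)
  2. pour(B -> A) -> (A=6 B=2 C=0)
  3. pour(A -> C) -> (A=0 B=2 C=6)
  4. pour(B -> A) -> (A=2 B=0 C=6)
  5. fill(B) -> (A=2 B=8 C=6)
  6. pour(B -> C) -> (A=2 B=4 C=10)
Reached target in 6 moves.

Answer: 6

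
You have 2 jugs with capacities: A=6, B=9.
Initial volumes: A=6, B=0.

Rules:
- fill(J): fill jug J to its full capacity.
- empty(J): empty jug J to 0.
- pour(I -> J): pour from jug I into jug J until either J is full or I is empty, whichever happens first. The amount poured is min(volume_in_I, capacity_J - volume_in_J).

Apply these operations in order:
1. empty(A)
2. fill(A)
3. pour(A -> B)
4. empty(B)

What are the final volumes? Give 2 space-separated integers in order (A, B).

Step 1: empty(A) -> (A=0 B=0)
Step 2: fill(A) -> (A=6 B=0)
Step 3: pour(A -> B) -> (A=0 B=6)
Step 4: empty(B) -> (A=0 B=0)

Answer: 0 0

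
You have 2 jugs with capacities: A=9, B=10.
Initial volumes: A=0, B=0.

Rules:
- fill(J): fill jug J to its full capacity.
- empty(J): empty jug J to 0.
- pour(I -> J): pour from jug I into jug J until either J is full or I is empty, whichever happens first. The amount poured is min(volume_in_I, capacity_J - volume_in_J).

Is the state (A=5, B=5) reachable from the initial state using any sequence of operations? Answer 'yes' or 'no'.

Answer: no

Derivation:
BFS explored all 38 reachable states.
Reachable set includes: (0,0), (0,1), (0,2), (0,3), (0,4), (0,5), (0,6), (0,7), (0,8), (0,9), (0,10), (1,0) ...
Target (A=5, B=5) not in reachable set → no.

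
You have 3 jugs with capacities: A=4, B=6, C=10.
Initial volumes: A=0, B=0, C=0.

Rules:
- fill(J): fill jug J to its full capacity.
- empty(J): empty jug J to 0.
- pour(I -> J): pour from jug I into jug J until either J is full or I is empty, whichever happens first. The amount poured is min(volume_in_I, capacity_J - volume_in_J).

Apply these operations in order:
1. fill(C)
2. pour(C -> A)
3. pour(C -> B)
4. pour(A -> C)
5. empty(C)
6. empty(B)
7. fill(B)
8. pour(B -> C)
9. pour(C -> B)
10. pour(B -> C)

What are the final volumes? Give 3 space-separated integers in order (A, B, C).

Answer: 0 0 6

Derivation:
Step 1: fill(C) -> (A=0 B=0 C=10)
Step 2: pour(C -> A) -> (A=4 B=0 C=6)
Step 3: pour(C -> B) -> (A=4 B=6 C=0)
Step 4: pour(A -> C) -> (A=0 B=6 C=4)
Step 5: empty(C) -> (A=0 B=6 C=0)
Step 6: empty(B) -> (A=0 B=0 C=0)
Step 7: fill(B) -> (A=0 B=6 C=0)
Step 8: pour(B -> C) -> (A=0 B=0 C=6)
Step 9: pour(C -> B) -> (A=0 B=6 C=0)
Step 10: pour(B -> C) -> (A=0 B=0 C=6)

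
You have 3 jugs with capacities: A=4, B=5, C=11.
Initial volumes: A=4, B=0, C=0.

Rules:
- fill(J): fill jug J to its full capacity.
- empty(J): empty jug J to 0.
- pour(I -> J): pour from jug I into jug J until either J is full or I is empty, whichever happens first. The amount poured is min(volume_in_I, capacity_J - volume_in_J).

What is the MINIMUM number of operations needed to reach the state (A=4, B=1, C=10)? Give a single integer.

Answer: 4

Derivation:
BFS from (A=4, B=0, C=0). One shortest path:
  1. fill(C) -> (A=4 B=0 C=11)
  2. pour(A -> B) -> (A=0 B=4 C=11)
  3. pour(C -> B) -> (A=0 B=5 C=10)
  4. pour(B -> A) -> (A=4 B=1 C=10)
Reached target in 4 moves.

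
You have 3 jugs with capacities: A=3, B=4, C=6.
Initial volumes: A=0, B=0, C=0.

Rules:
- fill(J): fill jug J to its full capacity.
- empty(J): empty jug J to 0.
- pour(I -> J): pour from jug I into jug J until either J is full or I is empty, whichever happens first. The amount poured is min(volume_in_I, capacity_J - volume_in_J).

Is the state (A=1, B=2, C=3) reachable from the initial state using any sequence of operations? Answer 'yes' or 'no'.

BFS explored all 110 reachable states.
Reachable set includes: (0,0,0), (0,0,1), (0,0,2), (0,0,3), (0,0,4), (0,0,5), (0,0,6), (0,1,0), (0,1,1), (0,1,2), (0,1,3), (0,1,4) ...
Target (A=1, B=2, C=3) not in reachable set → no.

Answer: no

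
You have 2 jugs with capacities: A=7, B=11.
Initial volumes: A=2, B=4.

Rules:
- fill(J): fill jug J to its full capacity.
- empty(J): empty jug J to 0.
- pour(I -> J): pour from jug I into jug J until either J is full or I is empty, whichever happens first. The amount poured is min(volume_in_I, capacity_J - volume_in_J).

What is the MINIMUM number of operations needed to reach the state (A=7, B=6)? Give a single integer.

BFS from (A=2, B=4). One shortest path:
  1. fill(B) -> (A=2 B=11)
  2. pour(B -> A) -> (A=7 B=6)
Reached target in 2 moves.

Answer: 2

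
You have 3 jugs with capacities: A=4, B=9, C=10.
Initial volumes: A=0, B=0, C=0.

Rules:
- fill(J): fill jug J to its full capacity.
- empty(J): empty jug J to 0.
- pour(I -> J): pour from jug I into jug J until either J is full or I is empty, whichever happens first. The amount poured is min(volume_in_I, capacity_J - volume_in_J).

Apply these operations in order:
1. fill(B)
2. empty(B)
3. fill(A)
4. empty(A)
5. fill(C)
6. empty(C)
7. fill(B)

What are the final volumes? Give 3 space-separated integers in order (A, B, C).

Answer: 0 9 0

Derivation:
Step 1: fill(B) -> (A=0 B=9 C=0)
Step 2: empty(B) -> (A=0 B=0 C=0)
Step 3: fill(A) -> (A=4 B=0 C=0)
Step 4: empty(A) -> (A=0 B=0 C=0)
Step 5: fill(C) -> (A=0 B=0 C=10)
Step 6: empty(C) -> (A=0 B=0 C=0)
Step 7: fill(B) -> (A=0 B=9 C=0)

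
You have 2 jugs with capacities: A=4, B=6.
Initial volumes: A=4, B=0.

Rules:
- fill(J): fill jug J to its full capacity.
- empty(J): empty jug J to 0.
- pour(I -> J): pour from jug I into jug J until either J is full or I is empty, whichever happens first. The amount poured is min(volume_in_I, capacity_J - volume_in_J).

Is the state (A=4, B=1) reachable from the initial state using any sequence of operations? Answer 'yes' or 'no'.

Answer: no

Derivation:
BFS explored all 10 reachable states.
Reachable set includes: (0,0), (0,2), (0,4), (0,6), (2,0), (2,6), (4,0), (4,2), (4,4), (4,6)
Target (A=4, B=1) not in reachable set → no.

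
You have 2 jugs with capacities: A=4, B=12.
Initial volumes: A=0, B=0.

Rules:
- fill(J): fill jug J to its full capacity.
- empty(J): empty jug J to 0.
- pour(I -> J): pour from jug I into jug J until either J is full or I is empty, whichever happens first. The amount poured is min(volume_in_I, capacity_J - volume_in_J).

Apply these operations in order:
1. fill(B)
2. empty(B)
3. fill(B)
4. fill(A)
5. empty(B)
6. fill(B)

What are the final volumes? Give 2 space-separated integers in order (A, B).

Step 1: fill(B) -> (A=0 B=12)
Step 2: empty(B) -> (A=0 B=0)
Step 3: fill(B) -> (A=0 B=12)
Step 4: fill(A) -> (A=4 B=12)
Step 5: empty(B) -> (A=4 B=0)
Step 6: fill(B) -> (A=4 B=12)

Answer: 4 12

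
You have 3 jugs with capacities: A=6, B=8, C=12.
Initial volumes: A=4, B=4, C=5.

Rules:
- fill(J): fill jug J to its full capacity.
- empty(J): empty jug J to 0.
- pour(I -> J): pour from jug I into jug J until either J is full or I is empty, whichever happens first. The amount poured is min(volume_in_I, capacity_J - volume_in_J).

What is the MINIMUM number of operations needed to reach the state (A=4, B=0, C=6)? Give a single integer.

BFS from (A=4, B=4, C=5). One shortest path:
  1. fill(A) -> (A=6 B=4 C=5)
  2. empty(C) -> (A=6 B=4 C=0)
  3. pour(A -> C) -> (A=0 B=4 C=6)
  4. pour(B -> A) -> (A=4 B=0 C=6)
Reached target in 4 moves.

Answer: 4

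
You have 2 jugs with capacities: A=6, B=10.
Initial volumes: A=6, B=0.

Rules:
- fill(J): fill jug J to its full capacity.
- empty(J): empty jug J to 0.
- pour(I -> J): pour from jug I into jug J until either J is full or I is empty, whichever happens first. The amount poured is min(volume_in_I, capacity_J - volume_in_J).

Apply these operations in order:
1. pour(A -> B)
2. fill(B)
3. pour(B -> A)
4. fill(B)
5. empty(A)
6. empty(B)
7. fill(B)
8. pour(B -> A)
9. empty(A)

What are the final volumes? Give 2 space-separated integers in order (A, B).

Answer: 0 4

Derivation:
Step 1: pour(A -> B) -> (A=0 B=6)
Step 2: fill(B) -> (A=0 B=10)
Step 3: pour(B -> A) -> (A=6 B=4)
Step 4: fill(B) -> (A=6 B=10)
Step 5: empty(A) -> (A=0 B=10)
Step 6: empty(B) -> (A=0 B=0)
Step 7: fill(B) -> (A=0 B=10)
Step 8: pour(B -> A) -> (A=6 B=4)
Step 9: empty(A) -> (A=0 B=4)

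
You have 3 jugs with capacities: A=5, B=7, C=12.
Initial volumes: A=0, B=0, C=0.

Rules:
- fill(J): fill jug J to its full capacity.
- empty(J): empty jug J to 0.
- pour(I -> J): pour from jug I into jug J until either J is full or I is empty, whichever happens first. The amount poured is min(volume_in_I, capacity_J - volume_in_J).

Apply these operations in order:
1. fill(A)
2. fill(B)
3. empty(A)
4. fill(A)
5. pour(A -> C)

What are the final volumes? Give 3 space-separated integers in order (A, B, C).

Step 1: fill(A) -> (A=5 B=0 C=0)
Step 2: fill(B) -> (A=5 B=7 C=0)
Step 3: empty(A) -> (A=0 B=7 C=0)
Step 4: fill(A) -> (A=5 B=7 C=0)
Step 5: pour(A -> C) -> (A=0 B=7 C=5)

Answer: 0 7 5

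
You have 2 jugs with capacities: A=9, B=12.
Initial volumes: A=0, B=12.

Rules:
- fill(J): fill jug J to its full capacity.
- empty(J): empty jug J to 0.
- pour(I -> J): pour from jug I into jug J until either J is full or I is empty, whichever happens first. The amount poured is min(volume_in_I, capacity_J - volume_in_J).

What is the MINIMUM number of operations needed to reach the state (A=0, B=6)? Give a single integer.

Answer: 6

Derivation:
BFS from (A=0, B=12). One shortest path:
  1. pour(B -> A) -> (A=9 B=3)
  2. empty(A) -> (A=0 B=3)
  3. pour(B -> A) -> (A=3 B=0)
  4. fill(B) -> (A=3 B=12)
  5. pour(B -> A) -> (A=9 B=6)
  6. empty(A) -> (A=0 B=6)
Reached target in 6 moves.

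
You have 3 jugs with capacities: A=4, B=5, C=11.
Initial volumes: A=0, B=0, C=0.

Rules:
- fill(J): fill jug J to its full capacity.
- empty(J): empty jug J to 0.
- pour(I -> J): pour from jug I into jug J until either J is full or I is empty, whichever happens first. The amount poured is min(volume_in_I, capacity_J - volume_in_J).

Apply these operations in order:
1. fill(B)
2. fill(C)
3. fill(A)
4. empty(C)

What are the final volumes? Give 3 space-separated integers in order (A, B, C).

Step 1: fill(B) -> (A=0 B=5 C=0)
Step 2: fill(C) -> (A=0 B=5 C=11)
Step 3: fill(A) -> (A=4 B=5 C=11)
Step 4: empty(C) -> (A=4 B=5 C=0)

Answer: 4 5 0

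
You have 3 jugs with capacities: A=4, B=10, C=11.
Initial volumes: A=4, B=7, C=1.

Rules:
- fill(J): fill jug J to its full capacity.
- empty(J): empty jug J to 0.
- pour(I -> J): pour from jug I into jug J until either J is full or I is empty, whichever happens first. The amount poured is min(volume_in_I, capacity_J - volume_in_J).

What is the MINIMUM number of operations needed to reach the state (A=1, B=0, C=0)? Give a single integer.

BFS from (A=4, B=7, C=1). One shortest path:
  1. empty(A) -> (A=0 B=7 C=1)
  2. empty(B) -> (A=0 B=0 C=1)
  3. pour(C -> A) -> (A=1 B=0 C=0)
Reached target in 3 moves.

Answer: 3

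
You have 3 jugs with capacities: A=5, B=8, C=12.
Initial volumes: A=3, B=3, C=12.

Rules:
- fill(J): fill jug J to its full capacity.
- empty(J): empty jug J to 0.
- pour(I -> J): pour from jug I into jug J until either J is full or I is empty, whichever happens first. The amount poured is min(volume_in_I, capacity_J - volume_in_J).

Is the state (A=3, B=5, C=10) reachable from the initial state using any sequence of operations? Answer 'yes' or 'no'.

Answer: no

Derivation:
BFS explored all 394 reachable states.
Reachable set includes: (0,0,0), (0,0,1), (0,0,2), (0,0,3), (0,0,4), (0,0,5), (0,0,6), (0,0,7), (0,0,8), (0,0,9), (0,0,10), (0,0,11) ...
Target (A=3, B=5, C=10) not in reachable set → no.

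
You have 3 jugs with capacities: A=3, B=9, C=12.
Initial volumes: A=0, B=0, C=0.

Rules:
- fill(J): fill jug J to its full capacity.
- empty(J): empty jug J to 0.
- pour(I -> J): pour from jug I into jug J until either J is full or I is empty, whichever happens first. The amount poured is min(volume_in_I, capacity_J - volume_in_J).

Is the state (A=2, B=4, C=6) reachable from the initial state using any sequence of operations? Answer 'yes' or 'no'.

Answer: no

Derivation:
BFS explored all 40 reachable states.
Reachable set includes: (0,0,0), (0,0,3), (0,0,6), (0,0,9), (0,0,12), (0,3,0), (0,3,3), (0,3,6), (0,3,9), (0,3,12), (0,6,0), (0,6,3) ...
Target (A=2, B=4, C=6) not in reachable set → no.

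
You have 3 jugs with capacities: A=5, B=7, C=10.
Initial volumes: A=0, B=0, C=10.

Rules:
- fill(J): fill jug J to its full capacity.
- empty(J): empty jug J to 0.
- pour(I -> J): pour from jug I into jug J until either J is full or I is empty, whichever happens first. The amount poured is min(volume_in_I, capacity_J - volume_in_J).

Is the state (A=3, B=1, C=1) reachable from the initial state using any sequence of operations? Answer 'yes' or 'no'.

Answer: no

Derivation:
BFS explored all 312 reachable states.
Reachable set includes: (0,0,0), (0,0,1), (0,0,2), (0,0,3), (0,0,4), (0,0,5), (0,0,6), (0,0,7), (0,0,8), (0,0,9), (0,0,10), (0,1,0) ...
Target (A=3, B=1, C=1) not in reachable set → no.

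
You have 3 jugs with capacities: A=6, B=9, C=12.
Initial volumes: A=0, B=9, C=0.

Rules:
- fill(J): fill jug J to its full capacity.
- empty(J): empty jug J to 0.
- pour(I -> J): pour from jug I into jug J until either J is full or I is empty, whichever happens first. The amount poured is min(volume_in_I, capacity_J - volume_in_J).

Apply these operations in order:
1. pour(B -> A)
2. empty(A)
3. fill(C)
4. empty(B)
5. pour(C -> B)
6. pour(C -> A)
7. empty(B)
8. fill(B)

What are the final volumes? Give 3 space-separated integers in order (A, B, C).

Step 1: pour(B -> A) -> (A=6 B=3 C=0)
Step 2: empty(A) -> (A=0 B=3 C=0)
Step 3: fill(C) -> (A=0 B=3 C=12)
Step 4: empty(B) -> (A=0 B=0 C=12)
Step 5: pour(C -> B) -> (A=0 B=9 C=3)
Step 6: pour(C -> A) -> (A=3 B=9 C=0)
Step 7: empty(B) -> (A=3 B=0 C=0)
Step 8: fill(B) -> (A=3 B=9 C=0)

Answer: 3 9 0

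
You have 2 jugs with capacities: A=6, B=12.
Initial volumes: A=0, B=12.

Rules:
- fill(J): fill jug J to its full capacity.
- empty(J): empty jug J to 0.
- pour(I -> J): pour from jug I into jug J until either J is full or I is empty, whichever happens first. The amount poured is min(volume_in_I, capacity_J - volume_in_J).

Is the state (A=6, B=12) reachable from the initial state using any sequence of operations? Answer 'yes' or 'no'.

BFS from (A=0, B=12):
  1. fill(A) -> (A=6 B=12)
Target reached → yes.

Answer: yes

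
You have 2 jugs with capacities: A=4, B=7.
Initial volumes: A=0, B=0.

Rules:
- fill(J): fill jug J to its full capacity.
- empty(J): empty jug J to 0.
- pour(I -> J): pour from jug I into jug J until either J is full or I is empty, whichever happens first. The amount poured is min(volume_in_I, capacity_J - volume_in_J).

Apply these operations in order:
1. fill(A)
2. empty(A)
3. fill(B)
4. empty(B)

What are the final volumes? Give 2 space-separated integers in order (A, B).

Step 1: fill(A) -> (A=4 B=0)
Step 2: empty(A) -> (A=0 B=0)
Step 3: fill(B) -> (A=0 B=7)
Step 4: empty(B) -> (A=0 B=0)

Answer: 0 0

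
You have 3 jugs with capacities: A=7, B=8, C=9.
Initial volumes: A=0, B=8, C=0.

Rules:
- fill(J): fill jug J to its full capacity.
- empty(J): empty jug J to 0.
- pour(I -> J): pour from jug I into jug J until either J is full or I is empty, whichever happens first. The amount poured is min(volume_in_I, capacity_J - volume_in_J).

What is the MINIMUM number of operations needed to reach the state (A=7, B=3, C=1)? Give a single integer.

Answer: 8

Derivation:
BFS from (A=0, B=8, C=0). One shortest path:
  1. empty(B) -> (A=0 B=0 C=0)
  2. fill(C) -> (A=0 B=0 C=9)
  3. pour(C -> A) -> (A=7 B=0 C=2)
  4. empty(A) -> (A=0 B=0 C=2)
  5. pour(C -> A) -> (A=2 B=0 C=0)
  6. fill(C) -> (A=2 B=0 C=9)
  7. pour(C -> B) -> (A=2 B=8 C=1)
  8. pour(B -> A) -> (A=7 B=3 C=1)
Reached target in 8 moves.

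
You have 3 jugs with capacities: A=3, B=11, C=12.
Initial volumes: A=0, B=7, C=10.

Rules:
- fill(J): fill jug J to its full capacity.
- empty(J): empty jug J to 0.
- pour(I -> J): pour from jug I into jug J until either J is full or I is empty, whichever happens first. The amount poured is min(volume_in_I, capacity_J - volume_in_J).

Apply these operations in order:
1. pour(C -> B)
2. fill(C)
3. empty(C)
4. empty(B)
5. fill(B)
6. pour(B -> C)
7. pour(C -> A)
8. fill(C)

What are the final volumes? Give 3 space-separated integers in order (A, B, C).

Answer: 3 0 12

Derivation:
Step 1: pour(C -> B) -> (A=0 B=11 C=6)
Step 2: fill(C) -> (A=0 B=11 C=12)
Step 3: empty(C) -> (A=0 B=11 C=0)
Step 4: empty(B) -> (A=0 B=0 C=0)
Step 5: fill(B) -> (A=0 B=11 C=0)
Step 6: pour(B -> C) -> (A=0 B=0 C=11)
Step 7: pour(C -> A) -> (A=3 B=0 C=8)
Step 8: fill(C) -> (A=3 B=0 C=12)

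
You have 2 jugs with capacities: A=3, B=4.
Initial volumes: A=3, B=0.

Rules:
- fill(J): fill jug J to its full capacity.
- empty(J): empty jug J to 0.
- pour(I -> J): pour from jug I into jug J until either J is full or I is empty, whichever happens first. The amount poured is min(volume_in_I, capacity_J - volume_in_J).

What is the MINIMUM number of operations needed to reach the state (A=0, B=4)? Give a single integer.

BFS from (A=3, B=0). One shortest path:
  1. empty(A) -> (A=0 B=0)
  2. fill(B) -> (A=0 B=4)
Reached target in 2 moves.

Answer: 2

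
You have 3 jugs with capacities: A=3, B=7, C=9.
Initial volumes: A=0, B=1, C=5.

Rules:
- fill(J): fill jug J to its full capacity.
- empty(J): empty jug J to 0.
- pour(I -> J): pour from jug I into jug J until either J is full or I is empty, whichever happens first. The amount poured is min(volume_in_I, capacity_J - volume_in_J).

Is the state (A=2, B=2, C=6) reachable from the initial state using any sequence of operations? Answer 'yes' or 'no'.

Answer: no

Derivation:
BFS explored all 224 reachable states.
Reachable set includes: (0,0,0), (0,0,1), (0,0,2), (0,0,3), (0,0,4), (0,0,5), (0,0,6), (0,0,7), (0,0,8), (0,0,9), (0,1,0), (0,1,1) ...
Target (A=2, B=2, C=6) not in reachable set → no.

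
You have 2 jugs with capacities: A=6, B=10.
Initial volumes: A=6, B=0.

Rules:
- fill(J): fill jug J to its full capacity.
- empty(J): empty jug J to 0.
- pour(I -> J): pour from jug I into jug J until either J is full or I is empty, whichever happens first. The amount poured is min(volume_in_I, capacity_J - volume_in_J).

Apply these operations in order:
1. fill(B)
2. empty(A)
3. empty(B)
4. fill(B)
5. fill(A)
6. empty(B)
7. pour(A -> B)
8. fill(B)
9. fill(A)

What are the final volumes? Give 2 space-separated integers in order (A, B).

Answer: 6 10

Derivation:
Step 1: fill(B) -> (A=6 B=10)
Step 2: empty(A) -> (A=0 B=10)
Step 3: empty(B) -> (A=0 B=0)
Step 4: fill(B) -> (A=0 B=10)
Step 5: fill(A) -> (A=6 B=10)
Step 6: empty(B) -> (A=6 B=0)
Step 7: pour(A -> B) -> (A=0 B=6)
Step 8: fill(B) -> (A=0 B=10)
Step 9: fill(A) -> (A=6 B=10)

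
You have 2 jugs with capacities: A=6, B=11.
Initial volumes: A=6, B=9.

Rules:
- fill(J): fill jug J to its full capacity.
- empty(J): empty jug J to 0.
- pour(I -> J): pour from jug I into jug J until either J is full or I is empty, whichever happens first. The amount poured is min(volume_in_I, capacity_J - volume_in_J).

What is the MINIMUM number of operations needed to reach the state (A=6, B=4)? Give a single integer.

BFS from (A=6, B=9). One shortest path:
  1. pour(A -> B) -> (A=4 B=11)
  2. empty(B) -> (A=4 B=0)
  3. pour(A -> B) -> (A=0 B=4)
  4. fill(A) -> (A=6 B=4)
Reached target in 4 moves.

Answer: 4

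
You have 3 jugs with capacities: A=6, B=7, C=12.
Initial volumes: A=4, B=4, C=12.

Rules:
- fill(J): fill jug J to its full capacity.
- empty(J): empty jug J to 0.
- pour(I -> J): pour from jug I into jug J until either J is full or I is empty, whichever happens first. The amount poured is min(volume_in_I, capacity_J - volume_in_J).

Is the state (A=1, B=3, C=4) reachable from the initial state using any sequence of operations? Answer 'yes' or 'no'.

BFS explored all 398 reachable states.
Reachable set includes: (0,0,0), (0,0,1), (0,0,2), (0,0,3), (0,0,4), (0,0,5), (0,0,6), (0,0,7), (0,0,8), (0,0,9), (0,0,10), (0,0,11) ...
Target (A=1, B=3, C=4) not in reachable set → no.

Answer: no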